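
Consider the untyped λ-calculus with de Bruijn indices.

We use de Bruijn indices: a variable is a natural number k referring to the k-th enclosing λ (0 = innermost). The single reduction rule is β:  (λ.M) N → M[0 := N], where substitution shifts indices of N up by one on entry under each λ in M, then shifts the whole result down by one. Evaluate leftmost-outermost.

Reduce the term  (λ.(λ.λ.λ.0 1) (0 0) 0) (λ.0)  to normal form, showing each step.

Answer: normal form = λ.0 (λ.0)  (in 3 steps)

Working:
  start: (λ.(λ.λ.λ.0 1) (0 0) 0) (λ.0)
  [1] (λ.λ.λ.0 1) ((λ.0) (λ.0)) (λ.0)
  [2] (λ.λ.0 1) (λ.0)
  [3] λ.0 (λ.0)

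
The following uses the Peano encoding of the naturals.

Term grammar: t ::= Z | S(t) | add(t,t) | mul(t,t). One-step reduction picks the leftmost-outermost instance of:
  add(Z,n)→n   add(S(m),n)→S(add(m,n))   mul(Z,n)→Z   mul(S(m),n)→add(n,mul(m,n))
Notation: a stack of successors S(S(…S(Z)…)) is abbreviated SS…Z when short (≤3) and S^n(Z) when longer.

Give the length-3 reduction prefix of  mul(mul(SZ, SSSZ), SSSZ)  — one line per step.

Answer: after 3 steps: add(SSSZ, mul(add(SSZ, mul(Z, SSSZ)), SSSZ))

Derivation:
  start: mul(mul(SZ, SSSZ), SSSZ)
  →1  mul(add(SSSZ, mul(Z, SSSZ)), SSSZ)
  →2  mul(S(add(SSZ, mul(Z, SSSZ))), SSSZ)
  →3  add(SSSZ, mul(add(SSZ, mul(Z, SSSZ)), SSSZ))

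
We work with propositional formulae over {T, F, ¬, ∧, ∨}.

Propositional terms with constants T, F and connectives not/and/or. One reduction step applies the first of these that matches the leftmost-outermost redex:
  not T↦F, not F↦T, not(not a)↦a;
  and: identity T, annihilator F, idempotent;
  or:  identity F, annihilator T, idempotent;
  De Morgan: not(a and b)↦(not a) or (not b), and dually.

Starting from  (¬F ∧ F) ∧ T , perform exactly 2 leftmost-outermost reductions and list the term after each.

Answer: after 2 steps: F

Working:
  start: (¬F ∧ F) ∧ T
  →1  ¬F ∧ F
  →2  F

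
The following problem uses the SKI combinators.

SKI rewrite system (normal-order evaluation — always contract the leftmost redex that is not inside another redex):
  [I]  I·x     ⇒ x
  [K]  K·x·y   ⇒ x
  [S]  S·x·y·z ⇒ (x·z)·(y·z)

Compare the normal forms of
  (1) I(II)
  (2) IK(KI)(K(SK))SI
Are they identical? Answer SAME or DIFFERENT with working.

Answer: SAME — A ⇓ I, B ⇓ I

Derivation:
Term A:
  start: I(II)
  [1] II
  [2] I

Term B:
  start: IK(KI)(K(SK))SI
  [1] K(KI)(K(SK))SI
  [2] KISI
  [3] II
  [4] I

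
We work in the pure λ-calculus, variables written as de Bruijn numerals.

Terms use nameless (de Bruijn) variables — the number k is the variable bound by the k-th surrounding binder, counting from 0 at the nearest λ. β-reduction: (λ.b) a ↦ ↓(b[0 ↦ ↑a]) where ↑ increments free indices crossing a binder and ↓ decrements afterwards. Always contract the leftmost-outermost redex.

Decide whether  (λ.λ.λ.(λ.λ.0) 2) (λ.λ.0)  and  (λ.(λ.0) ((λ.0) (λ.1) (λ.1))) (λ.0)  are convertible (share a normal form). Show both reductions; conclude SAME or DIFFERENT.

Answer: DIFFERENT — A ⇓ λ.λ.λ.0, B ⇓ λ.0

Working:
Term A:
  start: (λ.λ.λ.(λ.λ.0) 2) (λ.λ.0)
  →1  λ.λ.(λ.λ.0) (λ.λ.0)
  →2  λ.λ.λ.0

Term B:
  start: (λ.(λ.0) ((λ.0) (λ.1) (λ.1))) (λ.0)
  →1  (λ.0) ((λ.0) (λ.λ.0) (λ.λ.0))
  →2  (λ.0) (λ.λ.0) (λ.λ.0)
  →3  (λ.λ.0) (λ.λ.0)
  →4  λ.0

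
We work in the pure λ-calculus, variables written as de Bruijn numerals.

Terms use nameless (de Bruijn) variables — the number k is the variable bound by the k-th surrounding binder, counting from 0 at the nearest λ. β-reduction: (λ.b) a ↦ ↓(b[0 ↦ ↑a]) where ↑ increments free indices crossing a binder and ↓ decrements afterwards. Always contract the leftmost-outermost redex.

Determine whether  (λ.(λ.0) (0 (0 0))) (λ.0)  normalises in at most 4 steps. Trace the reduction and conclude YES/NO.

Answer: YES — reaches normal form λ.0 in 4 ≤ 4 steps

Reduction:
  start: (λ.(λ.0) (0 (0 0))) (λ.0)
  step 1: (λ.0) ((λ.0) ((λ.0) (λ.0)))
  step 2: (λ.0) ((λ.0) (λ.0))
  step 3: (λ.0) (λ.0)
  step 4: λ.0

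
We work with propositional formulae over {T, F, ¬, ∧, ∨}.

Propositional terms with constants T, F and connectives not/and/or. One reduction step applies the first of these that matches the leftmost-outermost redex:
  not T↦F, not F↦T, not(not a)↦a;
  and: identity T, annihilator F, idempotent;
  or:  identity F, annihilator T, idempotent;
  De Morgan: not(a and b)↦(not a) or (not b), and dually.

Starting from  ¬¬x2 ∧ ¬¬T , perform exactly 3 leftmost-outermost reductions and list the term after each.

  start: ¬¬x2 ∧ ¬¬T
  [1] x2 ∧ ¬¬T
  [2] x2 ∧ T
  [3] x2

Answer: after 3 steps: x2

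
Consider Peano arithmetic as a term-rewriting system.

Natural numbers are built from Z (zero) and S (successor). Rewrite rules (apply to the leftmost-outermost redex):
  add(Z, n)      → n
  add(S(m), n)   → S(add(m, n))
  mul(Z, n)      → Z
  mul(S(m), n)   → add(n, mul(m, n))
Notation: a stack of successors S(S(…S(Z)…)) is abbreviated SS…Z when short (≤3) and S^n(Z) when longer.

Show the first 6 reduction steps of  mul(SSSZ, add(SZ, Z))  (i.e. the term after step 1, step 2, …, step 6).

  start: mul(SSSZ, add(SZ, Z))
  →1  add(add(SZ, Z), mul(SSZ, add(SZ, Z)))
  →2  add(S(add(Z, Z)), mul(SSZ, add(SZ, Z)))
  →3  S(add(add(Z, Z), mul(SSZ, add(SZ, Z))))
  →4  S(add(Z, mul(SSZ, add(SZ, Z))))
  →5  S(mul(SSZ, add(SZ, Z)))
  →6  S(add(add(SZ, Z), mul(SZ, add(SZ, Z))))

Answer: after 6 steps: S(add(add(SZ, Z), mul(SZ, add(SZ, Z))))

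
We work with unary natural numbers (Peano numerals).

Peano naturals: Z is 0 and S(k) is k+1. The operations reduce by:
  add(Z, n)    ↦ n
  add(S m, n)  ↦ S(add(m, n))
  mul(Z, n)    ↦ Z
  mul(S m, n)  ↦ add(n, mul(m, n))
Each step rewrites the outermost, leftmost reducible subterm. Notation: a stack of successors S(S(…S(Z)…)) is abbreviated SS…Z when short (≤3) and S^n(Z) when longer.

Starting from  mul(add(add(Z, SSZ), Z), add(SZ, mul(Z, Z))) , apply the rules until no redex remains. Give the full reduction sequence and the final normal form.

  start: mul(add(add(Z, SSZ), Z), add(SZ, mul(Z, Z)))
  [1] mul(add(SSZ, Z), add(SZ, mul(Z, Z)))
  [2] mul(S(add(SZ, Z)), add(SZ, mul(Z, Z)))
  [3] add(add(SZ, mul(Z, Z)), mul(add(SZ, Z), add(SZ, mul(Z, Z))))
  [4] add(S(add(Z, mul(Z, Z))), mul(add(SZ, Z), add(SZ, mul(Z, Z))))
  [5] S(add(add(Z, mul(Z, Z)), mul(add(SZ, Z), add(SZ, mul(Z, Z)))))
  [6] S(add(mul(Z, Z), mul(add(SZ, Z), add(SZ, mul(Z, Z)))))
  [7] S(add(Z, mul(add(SZ, Z), add(SZ, mul(Z, Z)))))
  [8] S(mul(add(SZ, Z), add(SZ, mul(Z, Z))))
  [9] S(mul(S(add(Z, Z)), add(SZ, mul(Z, Z))))
  [10] S(add(add(SZ, mul(Z, Z)), mul(add(Z, Z), add(SZ, mul(Z, Z)))))
  [11] S(add(S(add(Z, mul(Z, Z))), mul(add(Z, Z), add(SZ, mul(Z, Z)))))
  [12] S(S(add(add(Z, mul(Z, Z)), mul(add(Z, Z), add(SZ, mul(Z, Z))))))
  [13] S(S(add(mul(Z, Z), mul(add(Z, Z), add(SZ, mul(Z, Z))))))
  [14] S(S(add(Z, mul(add(Z, Z), add(SZ, mul(Z, Z))))))
  [15] S(S(mul(add(Z, Z), add(SZ, mul(Z, Z)))))
  [16] S(S(mul(Z, add(SZ, mul(Z, Z)))))
  [17] SSZ

Answer: normal form = SSZ  (in 17 steps)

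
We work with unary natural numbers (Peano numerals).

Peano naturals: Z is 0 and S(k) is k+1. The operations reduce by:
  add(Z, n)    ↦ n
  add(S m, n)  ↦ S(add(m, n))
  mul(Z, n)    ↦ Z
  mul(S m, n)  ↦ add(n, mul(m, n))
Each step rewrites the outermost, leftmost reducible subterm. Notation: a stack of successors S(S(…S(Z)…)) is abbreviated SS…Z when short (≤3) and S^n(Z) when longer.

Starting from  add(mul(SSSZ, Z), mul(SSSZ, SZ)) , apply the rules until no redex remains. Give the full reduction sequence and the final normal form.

Answer: normal form = SSSZ  (in 18 steps)

Working:
  start: add(mul(SSSZ, Z), mul(SSSZ, SZ))
  step 1: add(add(Z, mul(SSZ, Z)), mul(SSSZ, SZ))
  step 2: add(mul(SSZ, Z), mul(SSSZ, SZ))
  step 3: add(add(Z, mul(SZ, Z)), mul(SSSZ, SZ))
  step 4: add(mul(SZ, Z), mul(SSSZ, SZ))
  step 5: add(add(Z, mul(Z, Z)), mul(SSSZ, SZ))
  step 6: add(mul(Z, Z), mul(SSSZ, SZ))
  step 7: add(Z, mul(SSSZ, SZ))
  step 8: mul(SSSZ, SZ)
  step 9: add(SZ, mul(SSZ, SZ))
  step 10: S(add(Z, mul(SSZ, SZ)))
  step 11: S(mul(SSZ, SZ))
  step 12: S(add(SZ, mul(SZ, SZ)))
  step 13: S(S(add(Z, mul(SZ, SZ))))
  step 14: S(S(mul(SZ, SZ)))
  step 15: S(S(add(SZ, mul(Z, SZ))))
  step 16: S(S(S(add(Z, mul(Z, SZ)))))
  step 17: S(S(S(mul(Z, SZ))))
  step 18: SSSZ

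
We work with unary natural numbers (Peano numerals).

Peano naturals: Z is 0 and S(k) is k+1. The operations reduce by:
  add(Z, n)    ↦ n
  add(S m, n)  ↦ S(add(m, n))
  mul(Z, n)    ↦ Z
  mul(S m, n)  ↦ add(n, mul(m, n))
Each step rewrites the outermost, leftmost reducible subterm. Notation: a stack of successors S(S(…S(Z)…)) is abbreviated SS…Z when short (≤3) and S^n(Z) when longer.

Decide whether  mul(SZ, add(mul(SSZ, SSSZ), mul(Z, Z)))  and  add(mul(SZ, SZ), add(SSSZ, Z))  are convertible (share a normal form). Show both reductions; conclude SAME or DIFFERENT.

Answer: DIFFERENT — A ⇓ S^6(Z), B ⇓ S^4(Z)

Derivation:
Term A:
  start: mul(SZ, add(mul(SSZ, SSSZ), mul(Z, Z)))
  [1] add(add(mul(SSZ, SSSZ), mul(Z, Z)), mul(Z, add(mul(SSZ, SSSZ), mul(Z, Z))))
  [2] add(add(add(SSSZ, mul(SZ, SSSZ)), mul(Z, Z)), mul(Z, add(mul(SSZ, SSSZ), mul(Z, Z))))
  [3] add(add(S(add(SSZ, mul(SZ, SSSZ))), mul(Z, Z)), mul(Z, add(mul(SSZ, SSSZ), mul(Z, Z))))
  [4] add(S(add(add(SSZ, mul(SZ, SSSZ)), mul(Z, Z))), mul(Z, add(mul(SSZ, SSSZ), mul(Z, Z))))
  [5] S(add(add(add(SSZ, mul(SZ, SSSZ)), mul(Z, Z)), mul(Z, add(mul(SSZ, SSSZ), mul(Z, Z)))))
  [6] S(add(add(S(add(SZ, mul(SZ, SSSZ))), mul(Z, Z)), mul(Z, add(mul(SSZ, SSSZ), mul(Z, Z)))))
  [7] S(add(S(add(add(SZ, mul(SZ, SSSZ)), mul(Z, Z))), mul(Z, add(mul(SSZ, SSSZ), mul(Z, Z)))))
  [8] S(S(add(add(add(SZ, mul(SZ, SSSZ)), mul(Z, Z)), mul(Z, add(mul(SSZ, SSSZ), mul(Z, Z))))))
  [9] S(S(add(add(S(add(Z, mul(SZ, SSSZ))), mul(Z, Z)), mul(Z, add(mul(SSZ, SSSZ), mul(Z, Z))))))
  [10] S(S(add(S(add(add(Z, mul(SZ, SSSZ)), mul(Z, Z))), mul(Z, add(mul(SSZ, SSSZ), mul(Z, Z))))))
  [11] S(S(S(add(add(add(Z, mul(SZ, SSSZ)), mul(Z, Z)), mul(Z, add(mul(SSZ, SSSZ), mul(Z, Z)))))))
  [12] S(S(S(add(add(mul(SZ, SSSZ), mul(Z, Z)), mul(Z, add(mul(SSZ, SSSZ), mul(Z, Z)))))))
  [13] S(S(S(add(add(add(SSSZ, mul(Z, SSSZ)), mul(Z, Z)), mul(Z, add(mul(SSZ, SSSZ), mul(Z, Z)))))))
  [14] S(S(S(add(add(S(add(SSZ, mul(Z, SSSZ))), mul(Z, Z)), mul(Z, add(mul(SSZ, SSSZ), mul(Z, Z)))))))
  [15] S(S(S(add(S(add(add(SSZ, mul(Z, SSSZ)), mul(Z, Z))), mul(Z, add(mul(SSZ, SSSZ), mul(Z, Z)))))))
  [16] S(S(S(S(add(add(add(SSZ, mul(Z, SSSZ)), mul(Z, Z)), mul(Z, add(mul(SSZ, SSSZ), mul(Z, Z))))))))
  [17] S(S(S(S(add(add(S(add(SZ, mul(Z, SSSZ))), mul(Z, Z)), mul(Z, add(mul(SSZ, SSSZ), mul(Z, Z))))))))
  [18] S(S(S(S(add(S(add(add(SZ, mul(Z, SSSZ)), mul(Z, Z))), mul(Z, add(mul(SSZ, SSSZ), mul(Z, Z))))))))
  [19] S(S(S(S(S(add(add(add(SZ, mul(Z, SSSZ)), mul(Z, Z)), mul(Z, add(mul(SSZ, SSSZ), mul(Z, Z)))))))))
  [20] S(S(S(S(S(add(add(S(add(Z, mul(Z, SSSZ))), mul(Z, Z)), mul(Z, add(mul(SSZ, SSSZ), mul(Z, Z)))))))))
  [21] S(S(S(S(S(add(S(add(add(Z, mul(Z, SSSZ)), mul(Z, Z))), mul(Z, add(mul(SSZ, SSSZ), mul(Z, Z)))))))))
  [22] S(S(S(S(S(S(add(add(add(Z, mul(Z, SSSZ)), mul(Z, Z)), mul(Z, add(mul(SSZ, SSSZ), mul(Z, Z))))))))))
  [23] S(S(S(S(S(S(add(add(mul(Z, SSSZ), mul(Z, Z)), mul(Z, add(mul(SSZ, SSSZ), mul(Z, Z))))))))))
  [24] S(S(S(S(S(S(add(add(Z, mul(Z, Z)), mul(Z, add(mul(SSZ, SSSZ), mul(Z, Z))))))))))
  [25] S(S(S(S(S(S(add(mul(Z, Z), mul(Z, add(mul(SSZ, SSSZ), mul(Z, Z))))))))))
  [26] S(S(S(S(S(S(add(Z, mul(Z, add(mul(SSZ, SSSZ), mul(Z, Z))))))))))
  [27] S(S(S(S(S(S(mul(Z, add(mul(SSZ, SSSZ), mul(Z, Z)))))))))
  [28] S^6(Z)

Term B:
  start: add(mul(SZ, SZ), add(SSSZ, Z))
  [1] add(add(SZ, mul(Z, SZ)), add(SSSZ, Z))
  [2] add(S(add(Z, mul(Z, SZ))), add(SSSZ, Z))
  [3] S(add(add(Z, mul(Z, SZ)), add(SSSZ, Z)))
  [4] S(add(mul(Z, SZ), add(SSSZ, Z)))
  [5] S(add(Z, add(SSSZ, Z)))
  [6] S(add(SSSZ, Z))
  [7] S(S(add(SSZ, Z)))
  [8] S(S(S(add(SZ, Z))))
  [9] S(S(S(S(add(Z, Z)))))
  [10] S^4(Z)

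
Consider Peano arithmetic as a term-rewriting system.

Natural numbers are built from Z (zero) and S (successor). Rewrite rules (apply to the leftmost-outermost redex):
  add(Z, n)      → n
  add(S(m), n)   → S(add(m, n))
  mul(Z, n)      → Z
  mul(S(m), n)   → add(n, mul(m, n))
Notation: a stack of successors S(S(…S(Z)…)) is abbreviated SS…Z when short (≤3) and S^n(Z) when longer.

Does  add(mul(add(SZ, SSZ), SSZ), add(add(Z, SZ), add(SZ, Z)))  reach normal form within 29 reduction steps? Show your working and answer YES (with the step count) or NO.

  start: add(mul(add(SZ, SSZ), SSZ), add(add(Z, SZ), add(SZ, Z)))
  step 1: add(mul(S(add(Z, SSZ)), SSZ), add(add(Z, SZ), add(SZ, Z)))
  step 2: add(add(SSZ, mul(add(Z, SSZ), SSZ)), add(add(Z, SZ), add(SZ, Z)))
  step 3: add(S(add(SZ, mul(add(Z, SSZ), SSZ))), add(add(Z, SZ), add(SZ, Z)))
  step 4: S(add(add(SZ, mul(add(Z, SSZ), SSZ)), add(add(Z, SZ), add(SZ, Z))))
  step 5: S(add(S(add(Z, mul(add(Z, SSZ), SSZ))), add(add(Z, SZ), add(SZ, Z))))
  step 6: S(S(add(add(Z, mul(add(Z, SSZ), SSZ)), add(add(Z, SZ), add(SZ, Z)))))
  step 7: S(S(add(mul(add(Z, SSZ), SSZ), add(add(Z, SZ), add(SZ, Z)))))
  step 8: S(S(add(mul(SSZ, SSZ), add(add(Z, SZ), add(SZ, Z)))))
  step 9: S(S(add(add(SSZ, mul(SZ, SSZ)), add(add(Z, SZ), add(SZ, Z)))))
  step 10: S(S(add(S(add(SZ, mul(SZ, SSZ))), add(add(Z, SZ), add(SZ, Z)))))
  step 11: S(S(S(add(add(SZ, mul(SZ, SSZ)), add(add(Z, SZ), add(SZ, Z))))))
  step 12: S(S(S(add(S(add(Z, mul(SZ, SSZ))), add(add(Z, SZ), add(SZ, Z))))))
  step 13: S(S(S(S(add(add(Z, mul(SZ, SSZ)), add(add(Z, SZ), add(SZ, Z)))))))
  step 14: S(S(S(S(add(mul(SZ, SSZ), add(add(Z, SZ), add(SZ, Z)))))))
  step 15: S(S(S(S(add(add(SSZ, mul(Z, SSZ)), add(add(Z, SZ), add(SZ, Z)))))))
  step 16: S(S(S(S(add(S(add(SZ, mul(Z, SSZ))), add(add(Z, SZ), add(SZ, Z)))))))
  step 17: S(S(S(S(S(add(add(SZ, mul(Z, SSZ)), add(add(Z, SZ), add(SZ, Z))))))))
  step 18: S(S(S(S(S(add(S(add(Z, mul(Z, SSZ))), add(add(Z, SZ), add(SZ, Z))))))))
  step 19: S(S(S(S(S(S(add(add(Z, mul(Z, SSZ)), add(add(Z, SZ), add(SZ, Z)))))))))
  step 20: S(S(S(S(S(S(add(mul(Z, SSZ), add(add(Z, SZ), add(SZ, Z)))))))))
  step 21: S(S(S(S(S(S(add(Z, add(add(Z, SZ), add(SZ, Z)))))))))
  step 22: S(S(S(S(S(S(add(add(Z, SZ), add(SZ, Z))))))))
  step 23: S(S(S(S(S(S(add(SZ, add(SZ, Z))))))))
  step 24: S(S(S(S(S(S(S(add(Z, add(SZ, Z)))))))))
  step 25: S(S(S(S(S(S(S(add(SZ, Z))))))))
  step 26: S(S(S(S(S(S(S(S(add(Z, Z)))))))))
  step 27: S^8(Z)

Answer: YES — reaches normal form S^8(Z) in 27 ≤ 29 steps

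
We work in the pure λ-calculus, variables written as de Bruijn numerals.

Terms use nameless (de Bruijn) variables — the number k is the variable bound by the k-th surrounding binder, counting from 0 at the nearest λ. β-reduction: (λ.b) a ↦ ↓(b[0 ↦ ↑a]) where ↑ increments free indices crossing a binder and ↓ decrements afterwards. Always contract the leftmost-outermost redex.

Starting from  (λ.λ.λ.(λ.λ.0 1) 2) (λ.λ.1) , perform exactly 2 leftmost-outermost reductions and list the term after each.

  start: (λ.λ.λ.(λ.λ.0 1) 2) (λ.λ.1)
  step 1: λ.λ.(λ.λ.0 1) (λ.λ.1)
  step 2: λ.λ.λ.0 (λ.λ.1)

Answer: after 2 steps: λ.λ.λ.0 (λ.λ.1)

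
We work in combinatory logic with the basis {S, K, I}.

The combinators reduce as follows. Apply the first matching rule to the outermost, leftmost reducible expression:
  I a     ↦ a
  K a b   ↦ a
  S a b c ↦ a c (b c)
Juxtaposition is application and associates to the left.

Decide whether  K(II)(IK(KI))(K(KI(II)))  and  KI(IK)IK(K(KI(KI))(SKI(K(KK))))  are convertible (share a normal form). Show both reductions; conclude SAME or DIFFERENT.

Term A:
  start: K(II)(IK(KI))(K(KI(II)))
  →1  II(K(KI(II)))
  →2  I(K(KI(II)))
  →3  K(KI(II))
  →4  KI

Term B:
  start: KI(IK)IK(K(KI(KI))(SKI(K(KK))))
  →1  IIK(K(KI(KI))(SKI(K(KK))))
  →2  IK(K(KI(KI))(SKI(K(KK))))
  →3  K(K(KI(KI))(SKI(K(KK))))
  →4  K(KI(KI))
  →5  KI

Answer: SAME — A ⇓ KI, B ⇓ KI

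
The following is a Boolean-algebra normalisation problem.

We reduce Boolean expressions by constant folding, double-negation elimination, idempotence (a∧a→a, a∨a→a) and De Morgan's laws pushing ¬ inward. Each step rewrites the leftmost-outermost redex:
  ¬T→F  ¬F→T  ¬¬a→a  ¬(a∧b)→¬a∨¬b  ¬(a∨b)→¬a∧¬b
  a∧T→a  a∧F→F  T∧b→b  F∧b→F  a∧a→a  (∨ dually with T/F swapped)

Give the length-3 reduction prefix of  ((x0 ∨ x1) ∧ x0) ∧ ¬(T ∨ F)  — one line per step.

  start: ((x0 ∨ x1) ∧ x0) ∧ ¬(T ∨ F)
  step 1: ((x0 ∨ x1) ∧ x0) ∧ (¬T ∧ ¬F)
  step 2: ((x0 ∨ x1) ∧ x0) ∧ (F ∧ ¬F)
  step 3: ((x0 ∨ x1) ∧ x0) ∧ F

Answer: after 3 steps: ((x0 ∨ x1) ∧ x0) ∧ F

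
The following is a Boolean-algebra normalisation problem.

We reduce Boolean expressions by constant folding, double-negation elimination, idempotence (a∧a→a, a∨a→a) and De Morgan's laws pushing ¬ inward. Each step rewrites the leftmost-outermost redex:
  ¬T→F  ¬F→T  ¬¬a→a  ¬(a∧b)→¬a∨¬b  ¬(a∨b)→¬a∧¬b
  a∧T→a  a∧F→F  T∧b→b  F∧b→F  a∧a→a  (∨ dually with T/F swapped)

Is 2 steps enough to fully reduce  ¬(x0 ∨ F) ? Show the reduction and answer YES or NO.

Answer: NO — after 2 steps the term is ¬x0 ∧ T, not yet normal

Reduction:
  start: ¬(x0 ∨ F)
  →1  ¬x0 ∧ ¬F
  →2  ¬x0 ∧ T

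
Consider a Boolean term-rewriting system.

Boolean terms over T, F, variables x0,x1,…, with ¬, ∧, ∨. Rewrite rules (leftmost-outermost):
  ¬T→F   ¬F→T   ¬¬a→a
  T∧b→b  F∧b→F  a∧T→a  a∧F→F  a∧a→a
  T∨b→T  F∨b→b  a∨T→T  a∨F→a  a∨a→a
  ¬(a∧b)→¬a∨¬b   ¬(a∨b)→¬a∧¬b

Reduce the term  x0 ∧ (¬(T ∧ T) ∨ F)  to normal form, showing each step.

Answer: normal form = F  (in 5 steps)

Derivation:
  start: x0 ∧ (¬(T ∧ T) ∨ F)
  [1] x0 ∧ ¬(T ∧ T)
  [2] x0 ∧ (¬T ∨ ¬T)
  [3] x0 ∧ ¬T
  [4] x0 ∧ F
  [5] F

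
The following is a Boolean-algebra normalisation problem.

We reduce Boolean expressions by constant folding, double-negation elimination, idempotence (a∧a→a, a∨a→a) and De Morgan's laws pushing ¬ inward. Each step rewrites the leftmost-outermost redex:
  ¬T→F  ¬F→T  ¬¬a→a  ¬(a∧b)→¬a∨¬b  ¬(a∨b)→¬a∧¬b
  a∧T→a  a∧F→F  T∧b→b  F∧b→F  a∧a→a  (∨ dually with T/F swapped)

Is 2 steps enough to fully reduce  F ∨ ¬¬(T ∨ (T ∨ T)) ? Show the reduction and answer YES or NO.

Answer: NO — after 2 steps the term is T ∨ (T ∨ T), not yet normal

Derivation:
  start: F ∨ ¬¬(T ∨ (T ∨ T))
  →1  ¬¬(T ∨ (T ∨ T))
  →2  T ∨ (T ∨ T)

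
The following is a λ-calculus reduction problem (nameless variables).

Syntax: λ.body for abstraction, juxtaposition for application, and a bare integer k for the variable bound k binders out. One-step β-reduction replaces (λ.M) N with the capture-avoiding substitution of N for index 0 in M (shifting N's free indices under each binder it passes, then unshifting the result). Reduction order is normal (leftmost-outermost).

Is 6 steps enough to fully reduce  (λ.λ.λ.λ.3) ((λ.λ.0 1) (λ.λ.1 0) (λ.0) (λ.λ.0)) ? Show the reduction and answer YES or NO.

  start: (λ.λ.λ.λ.3) ((λ.λ.0 1) (λ.λ.1 0) (λ.0) (λ.λ.0))
  [1] λ.λ.λ.(λ.λ.0 1) (λ.λ.1 0) (λ.0) (λ.λ.0)
  [2] λ.λ.λ.(λ.0 (λ.λ.1 0)) (λ.0) (λ.λ.0)
  [3] λ.λ.λ.(λ.0) (λ.λ.1 0) (λ.λ.0)
  [4] λ.λ.λ.(λ.λ.1 0) (λ.λ.0)
  [5] λ.λ.λ.λ.(λ.λ.0) 0
  [6] λ.λ.λ.λ.λ.0

Answer: YES — reaches normal form λ.λ.λ.λ.λ.0 in 6 ≤ 6 steps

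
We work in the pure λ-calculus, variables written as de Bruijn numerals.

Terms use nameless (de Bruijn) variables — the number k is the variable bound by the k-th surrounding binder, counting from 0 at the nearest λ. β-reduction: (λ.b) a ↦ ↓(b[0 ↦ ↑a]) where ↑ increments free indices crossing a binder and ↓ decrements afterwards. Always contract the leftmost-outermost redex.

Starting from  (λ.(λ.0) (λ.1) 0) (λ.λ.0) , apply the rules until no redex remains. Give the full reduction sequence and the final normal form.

  start: (λ.(λ.0) (λ.1) 0) (λ.λ.0)
  step 1: (λ.0) (λ.λ.λ.0) (λ.λ.0)
  step 2: (λ.λ.λ.0) (λ.λ.0)
  step 3: λ.λ.0

Answer: normal form = λ.λ.0  (in 3 steps)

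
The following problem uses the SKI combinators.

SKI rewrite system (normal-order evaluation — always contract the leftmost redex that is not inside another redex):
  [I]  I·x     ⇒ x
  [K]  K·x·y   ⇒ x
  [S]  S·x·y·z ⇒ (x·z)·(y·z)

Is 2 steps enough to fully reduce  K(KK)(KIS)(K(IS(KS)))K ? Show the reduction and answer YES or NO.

  start: K(KK)(KIS)(K(IS(KS)))K
  →1  KK(K(IS(KS)))K
  →2  KK

Answer: YES — reaches normal form KK in 2 ≤ 2 steps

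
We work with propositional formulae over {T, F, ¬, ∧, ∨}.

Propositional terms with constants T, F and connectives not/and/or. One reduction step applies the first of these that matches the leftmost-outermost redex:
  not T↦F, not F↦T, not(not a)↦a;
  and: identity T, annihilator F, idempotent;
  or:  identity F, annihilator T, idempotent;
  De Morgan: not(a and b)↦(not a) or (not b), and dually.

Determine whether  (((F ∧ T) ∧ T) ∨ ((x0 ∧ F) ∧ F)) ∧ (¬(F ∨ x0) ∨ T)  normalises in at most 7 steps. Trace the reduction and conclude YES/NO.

Answer: YES — reaches normal form F in 5 ≤ 7 steps

Derivation:
  start: (((F ∧ T) ∧ T) ∨ ((x0 ∧ F) ∧ F)) ∧ (¬(F ∨ x0) ∨ T)
  [1] ((F ∧ T) ∨ ((x0 ∧ F) ∧ F)) ∧ (¬(F ∨ x0) ∨ T)
  [2] (F ∨ ((x0 ∧ F) ∧ F)) ∧ (¬(F ∨ x0) ∨ T)
  [3] ((x0 ∧ F) ∧ F) ∧ (¬(F ∨ x0) ∨ T)
  [4] F ∧ (¬(F ∨ x0) ∨ T)
  [5] F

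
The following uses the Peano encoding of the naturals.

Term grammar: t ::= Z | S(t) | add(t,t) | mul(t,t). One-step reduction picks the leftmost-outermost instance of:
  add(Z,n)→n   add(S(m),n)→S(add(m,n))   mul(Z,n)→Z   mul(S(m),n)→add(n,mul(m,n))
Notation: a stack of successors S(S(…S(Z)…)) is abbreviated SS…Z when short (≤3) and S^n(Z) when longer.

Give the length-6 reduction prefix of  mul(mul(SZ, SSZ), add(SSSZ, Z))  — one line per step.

Answer: after 6 steps: S(add(S(add(SZ, Z)), mul(add(SZ, mul(Z, SSZ)), add(SSSZ, Z))))

Working:
  start: mul(mul(SZ, SSZ), add(SSSZ, Z))
  →1  mul(add(SSZ, mul(Z, SSZ)), add(SSSZ, Z))
  →2  mul(S(add(SZ, mul(Z, SSZ))), add(SSSZ, Z))
  →3  add(add(SSSZ, Z), mul(add(SZ, mul(Z, SSZ)), add(SSSZ, Z)))
  →4  add(S(add(SSZ, Z)), mul(add(SZ, mul(Z, SSZ)), add(SSSZ, Z)))
  →5  S(add(add(SSZ, Z), mul(add(SZ, mul(Z, SSZ)), add(SSSZ, Z))))
  →6  S(add(S(add(SZ, Z)), mul(add(SZ, mul(Z, SSZ)), add(SSSZ, Z))))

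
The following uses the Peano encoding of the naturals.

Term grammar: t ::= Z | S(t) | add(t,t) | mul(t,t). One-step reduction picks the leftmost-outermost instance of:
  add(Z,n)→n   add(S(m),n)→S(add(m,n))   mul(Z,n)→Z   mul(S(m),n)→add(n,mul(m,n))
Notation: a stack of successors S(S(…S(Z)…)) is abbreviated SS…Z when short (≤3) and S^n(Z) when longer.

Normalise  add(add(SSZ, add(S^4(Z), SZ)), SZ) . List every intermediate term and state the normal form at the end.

  start: add(add(SSZ, add(S^4(Z), SZ)), SZ)
  →1  add(S(add(SZ, add(S^4(Z), SZ))), SZ)
  →2  S(add(add(SZ, add(S^4(Z), SZ)), SZ))
  →3  S(add(S(add(Z, add(S^4(Z), SZ))), SZ))
  →4  S(S(add(add(Z, add(S^4(Z), SZ)), SZ)))
  →5  S(S(add(add(S^4(Z), SZ), SZ)))
  →6  S(S(add(S(add(SSSZ, SZ)), SZ)))
  →7  S(S(S(add(add(SSSZ, SZ), SZ))))
  →8  S(S(S(add(S(add(SSZ, SZ)), SZ))))
  →9  S(S(S(S(add(add(SSZ, SZ), SZ)))))
  →10  S(S(S(S(add(S(add(SZ, SZ)), SZ)))))
  →11  S(S(S(S(S(add(add(SZ, SZ), SZ))))))
  →12  S(S(S(S(S(add(S(add(Z, SZ)), SZ))))))
  →13  S(S(S(S(S(S(add(add(Z, SZ), SZ)))))))
  →14  S(S(S(S(S(S(add(SZ, SZ)))))))
  →15  S(S(S(S(S(S(S(add(Z, SZ))))))))
  →16  S^8(Z)

Answer: normal form = S^8(Z)  (in 16 steps)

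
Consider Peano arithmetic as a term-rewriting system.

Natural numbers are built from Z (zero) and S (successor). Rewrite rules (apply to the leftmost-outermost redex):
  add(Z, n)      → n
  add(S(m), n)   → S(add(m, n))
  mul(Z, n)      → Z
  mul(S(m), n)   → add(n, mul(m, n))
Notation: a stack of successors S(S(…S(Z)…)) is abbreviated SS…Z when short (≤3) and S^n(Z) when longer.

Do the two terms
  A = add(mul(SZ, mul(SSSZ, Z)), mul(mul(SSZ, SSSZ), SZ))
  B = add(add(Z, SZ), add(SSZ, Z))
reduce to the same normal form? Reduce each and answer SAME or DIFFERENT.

Term A:
  start: add(mul(SZ, mul(SSSZ, Z)), mul(mul(SSZ, SSSZ), SZ))
  [1] add(add(mul(SSSZ, Z), mul(Z, mul(SSSZ, Z))), mul(mul(SSZ, SSSZ), SZ))
  [2] add(add(add(Z, mul(SSZ, Z)), mul(Z, mul(SSSZ, Z))), mul(mul(SSZ, SSSZ), SZ))
  [3] add(add(mul(SSZ, Z), mul(Z, mul(SSSZ, Z))), mul(mul(SSZ, SSSZ), SZ))
  [4] add(add(add(Z, mul(SZ, Z)), mul(Z, mul(SSSZ, Z))), mul(mul(SSZ, SSSZ), SZ))
  [5] add(add(mul(SZ, Z), mul(Z, mul(SSSZ, Z))), mul(mul(SSZ, SSSZ), SZ))
  [6] add(add(add(Z, mul(Z, Z)), mul(Z, mul(SSSZ, Z))), mul(mul(SSZ, SSSZ), SZ))
  [7] add(add(mul(Z, Z), mul(Z, mul(SSSZ, Z))), mul(mul(SSZ, SSSZ), SZ))
  [8] add(add(Z, mul(Z, mul(SSSZ, Z))), mul(mul(SSZ, SSSZ), SZ))
  [9] add(mul(Z, mul(SSSZ, Z)), mul(mul(SSZ, SSSZ), SZ))
  [10] add(Z, mul(mul(SSZ, SSSZ), SZ))
  [11] mul(mul(SSZ, SSSZ), SZ)
  [12] mul(add(SSSZ, mul(SZ, SSSZ)), SZ)
  [13] mul(S(add(SSZ, mul(SZ, SSSZ))), SZ)
  [14] add(SZ, mul(add(SSZ, mul(SZ, SSSZ)), SZ))
  [15] S(add(Z, mul(add(SSZ, mul(SZ, SSSZ)), SZ)))
  [16] S(mul(add(SSZ, mul(SZ, SSSZ)), SZ))
  [17] S(mul(S(add(SZ, mul(SZ, SSSZ))), SZ))
  [18] S(add(SZ, mul(add(SZ, mul(SZ, SSSZ)), SZ)))
  [19] S(S(add(Z, mul(add(SZ, mul(SZ, SSSZ)), SZ))))
  [20] S(S(mul(add(SZ, mul(SZ, SSSZ)), SZ)))
  [21] S(S(mul(S(add(Z, mul(SZ, SSSZ))), SZ)))
  [22] S(S(add(SZ, mul(add(Z, mul(SZ, SSSZ)), SZ))))
  [23] S(S(S(add(Z, mul(add(Z, mul(SZ, SSSZ)), SZ)))))
  [24] S(S(S(mul(add(Z, mul(SZ, SSSZ)), SZ))))
  [25] S(S(S(mul(mul(SZ, SSSZ), SZ))))
  [26] S(S(S(mul(add(SSSZ, mul(Z, SSSZ)), SZ))))
  [27] S(S(S(mul(S(add(SSZ, mul(Z, SSSZ))), SZ))))
  [28] S(S(S(add(SZ, mul(add(SSZ, mul(Z, SSSZ)), SZ)))))
  [29] S(S(S(S(add(Z, mul(add(SSZ, mul(Z, SSSZ)), SZ))))))
  [30] S(S(S(S(mul(add(SSZ, mul(Z, SSSZ)), SZ)))))
  [31] S(S(S(S(mul(S(add(SZ, mul(Z, SSSZ))), SZ)))))
  [32] S(S(S(S(add(SZ, mul(add(SZ, mul(Z, SSSZ)), SZ))))))
  [33] S(S(S(S(S(add(Z, mul(add(SZ, mul(Z, SSSZ)), SZ)))))))
  [34] S(S(S(S(S(mul(add(SZ, mul(Z, SSSZ)), SZ))))))
  [35] S(S(S(S(S(mul(S(add(Z, mul(Z, SSSZ))), SZ))))))
  [36] S(S(S(S(S(add(SZ, mul(add(Z, mul(Z, SSSZ)), SZ)))))))
  [37] S(S(S(S(S(S(add(Z, mul(add(Z, mul(Z, SSSZ)), SZ))))))))
  [38] S(S(S(S(S(S(mul(add(Z, mul(Z, SSSZ)), SZ)))))))
  [39] S(S(S(S(S(S(mul(mul(Z, SSSZ), SZ)))))))
  [40] S(S(S(S(S(S(mul(Z, SZ)))))))
  [41] S^6(Z)

Term B:
  start: add(add(Z, SZ), add(SSZ, Z))
  [1] add(SZ, add(SSZ, Z))
  [2] S(add(Z, add(SSZ, Z)))
  [3] S(add(SSZ, Z))
  [4] S(S(add(SZ, Z)))
  [5] S(S(S(add(Z, Z))))
  [6] SSSZ

Answer: DIFFERENT — A ⇓ S^6(Z), B ⇓ SSSZ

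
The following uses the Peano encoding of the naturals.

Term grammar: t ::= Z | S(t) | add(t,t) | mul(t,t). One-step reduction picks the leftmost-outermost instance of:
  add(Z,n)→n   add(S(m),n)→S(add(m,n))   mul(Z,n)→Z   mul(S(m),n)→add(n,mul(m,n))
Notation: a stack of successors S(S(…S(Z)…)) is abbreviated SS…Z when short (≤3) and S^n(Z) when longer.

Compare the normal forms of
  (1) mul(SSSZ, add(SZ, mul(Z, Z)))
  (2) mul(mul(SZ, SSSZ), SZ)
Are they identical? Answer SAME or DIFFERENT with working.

Answer: SAME — A ⇓ SSSZ, B ⇓ SSSZ

Reduction:
Term A:
  start: mul(SSSZ, add(SZ, mul(Z, Z)))
  step 1: add(add(SZ, mul(Z, Z)), mul(SSZ, add(SZ, mul(Z, Z))))
  step 2: add(S(add(Z, mul(Z, Z))), mul(SSZ, add(SZ, mul(Z, Z))))
  step 3: S(add(add(Z, mul(Z, Z)), mul(SSZ, add(SZ, mul(Z, Z)))))
  step 4: S(add(mul(Z, Z), mul(SSZ, add(SZ, mul(Z, Z)))))
  step 5: S(add(Z, mul(SSZ, add(SZ, mul(Z, Z)))))
  step 6: S(mul(SSZ, add(SZ, mul(Z, Z))))
  step 7: S(add(add(SZ, mul(Z, Z)), mul(SZ, add(SZ, mul(Z, Z)))))
  step 8: S(add(S(add(Z, mul(Z, Z))), mul(SZ, add(SZ, mul(Z, Z)))))
  step 9: S(S(add(add(Z, mul(Z, Z)), mul(SZ, add(SZ, mul(Z, Z))))))
  step 10: S(S(add(mul(Z, Z), mul(SZ, add(SZ, mul(Z, Z))))))
  step 11: S(S(add(Z, mul(SZ, add(SZ, mul(Z, Z))))))
  step 12: S(S(mul(SZ, add(SZ, mul(Z, Z)))))
  step 13: S(S(add(add(SZ, mul(Z, Z)), mul(Z, add(SZ, mul(Z, Z))))))
  step 14: S(S(add(S(add(Z, mul(Z, Z))), mul(Z, add(SZ, mul(Z, Z))))))
  step 15: S(S(S(add(add(Z, mul(Z, Z)), mul(Z, add(SZ, mul(Z, Z)))))))
  step 16: S(S(S(add(mul(Z, Z), mul(Z, add(SZ, mul(Z, Z)))))))
  step 17: S(S(S(add(Z, mul(Z, add(SZ, mul(Z, Z)))))))
  step 18: S(S(S(mul(Z, add(SZ, mul(Z, Z))))))
  step 19: SSSZ

Term B:
  start: mul(mul(SZ, SSSZ), SZ)
  step 1: mul(add(SSSZ, mul(Z, SSSZ)), SZ)
  step 2: mul(S(add(SSZ, mul(Z, SSSZ))), SZ)
  step 3: add(SZ, mul(add(SSZ, mul(Z, SSSZ)), SZ))
  step 4: S(add(Z, mul(add(SSZ, mul(Z, SSSZ)), SZ)))
  step 5: S(mul(add(SSZ, mul(Z, SSSZ)), SZ))
  step 6: S(mul(S(add(SZ, mul(Z, SSSZ))), SZ))
  step 7: S(add(SZ, mul(add(SZ, mul(Z, SSSZ)), SZ)))
  step 8: S(S(add(Z, mul(add(SZ, mul(Z, SSSZ)), SZ))))
  step 9: S(S(mul(add(SZ, mul(Z, SSSZ)), SZ)))
  step 10: S(S(mul(S(add(Z, mul(Z, SSSZ))), SZ)))
  step 11: S(S(add(SZ, mul(add(Z, mul(Z, SSSZ)), SZ))))
  step 12: S(S(S(add(Z, mul(add(Z, mul(Z, SSSZ)), SZ)))))
  step 13: S(S(S(mul(add(Z, mul(Z, SSSZ)), SZ))))
  step 14: S(S(S(mul(mul(Z, SSSZ), SZ))))
  step 15: S(S(S(mul(Z, SZ))))
  step 16: SSSZ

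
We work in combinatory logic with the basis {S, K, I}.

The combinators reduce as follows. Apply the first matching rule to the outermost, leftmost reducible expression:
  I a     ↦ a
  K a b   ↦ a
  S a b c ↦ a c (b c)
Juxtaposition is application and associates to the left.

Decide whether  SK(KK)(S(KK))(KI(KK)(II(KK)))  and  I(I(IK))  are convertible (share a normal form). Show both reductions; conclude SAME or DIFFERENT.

Term A:
  start: SK(KK)(S(KK))(KI(KK)(II(KK)))
  [1] K(S(KK))(KK(S(KK)))(KI(KK)(II(KK)))
  [2] S(KK)(KI(KK)(II(KK)))
  [3] S(KK)(I(II(KK)))
  [4] S(KK)(II(KK))
  [5] S(KK)(I(KK))
  [6] S(KK)(KK)

Term B:
  start: I(I(IK))
  [1] I(IK)
  [2] IK
  [3] K

Answer: DIFFERENT — A ⇓ S(KK)(KK), B ⇓ K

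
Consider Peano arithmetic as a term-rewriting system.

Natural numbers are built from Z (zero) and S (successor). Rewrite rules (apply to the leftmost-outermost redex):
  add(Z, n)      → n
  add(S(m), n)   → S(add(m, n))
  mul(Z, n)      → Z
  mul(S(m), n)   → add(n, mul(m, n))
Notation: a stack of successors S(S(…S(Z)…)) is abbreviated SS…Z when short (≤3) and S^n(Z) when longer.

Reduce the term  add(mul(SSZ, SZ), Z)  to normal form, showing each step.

  start: add(mul(SSZ, SZ), Z)
  →1  add(add(SZ, mul(SZ, SZ)), Z)
  →2  add(S(add(Z, mul(SZ, SZ))), Z)
  →3  S(add(add(Z, mul(SZ, SZ)), Z))
  →4  S(add(mul(SZ, SZ), Z))
  →5  S(add(add(SZ, mul(Z, SZ)), Z))
  →6  S(add(S(add(Z, mul(Z, SZ))), Z))
  →7  S(S(add(add(Z, mul(Z, SZ)), Z)))
  →8  S(S(add(mul(Z, SZ), Z)))
  →9  S(S(add(Z, Z)))
  →10  SSZ

Answer: normal form = SSZ  (in 10 steps)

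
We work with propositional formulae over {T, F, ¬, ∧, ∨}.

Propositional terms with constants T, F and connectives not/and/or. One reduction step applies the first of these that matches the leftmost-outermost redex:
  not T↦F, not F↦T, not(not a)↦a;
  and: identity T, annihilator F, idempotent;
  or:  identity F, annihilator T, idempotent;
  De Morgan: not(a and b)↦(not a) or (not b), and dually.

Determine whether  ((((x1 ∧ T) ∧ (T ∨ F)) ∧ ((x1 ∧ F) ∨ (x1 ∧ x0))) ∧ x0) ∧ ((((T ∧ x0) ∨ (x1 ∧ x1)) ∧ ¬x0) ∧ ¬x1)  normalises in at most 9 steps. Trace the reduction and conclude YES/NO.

Answer: YES — reaches normal form ((x1 ∧ (x1 ∧ x0)) ∧ x0) ∧ (((x0 ∨ x1) ∧ ¬x0) ∧ ¬x1) in 7 ≤ 9 steps

Working:
  start: ((((x1 ∧ T) ∧ (T ∨ F)) ∧ ((x1 ∧ F) ∨ (x1 ∧ x0))) ∧ x0) ∧ ((((T ∧ x0) ∨ (x1 ∧ x1)) ∧ ¬x0) ∧ ¬x1)
  step 1: (((x1 ∧ (T ∨ F)) ∧ ((x1 ∧ F) ∨ (x1 ∧ x0))) ∧ x0) ∧ ((((T ∧ x0) ∨ (x1 ∧ x1)) ∧ ¬x0) ∧ ¬x1)
  step 2: (((x1 ∧ T) ∧ ((x1 ∧ F) ∨ (x1 ∧ x0))) ∧ x0) ∧ ((((T ∧ x0) ∨ (x1 ∧ x1)) ∧ ¬x0) ∧ ¬x1)
  step 3: ((x1 ∧ ((x1 ∧ F) ∨ (x1 ∧ x0))) ∧ x0) ∧ ((((T ∧ x0) ∨ (x1 ∧ x1)) ∧ ¬x0) ∧ ¬x1)
  step 4: ((x1 ∧ (F ∨ (x1 ∧ x0))) ∧ x0) ∧ ((((T ∧ x0) ∨ (x1 ∧ x1)) ∧ ¬x0) ∧ ¬x1)
  step 5: ((x1 ∧ (x1 ∧ x0)) ∧ x0) ∧ ((((T ∧ x0) ∨ (x1 ∧ x1)) ∧ ¬x0) ∧ ¬x1)
  step 6: ((x1 ∧ (x1 ∧ x0)) ∧ x0) ∧ (((x0 ∨ (x1 ∧ x1)) ∧ ¬x0) ∧ ¬x1)
  step 7: ((x1 ∧ (x1 ∧ x0)) ∧ x0) ∧ (((x0 ∨ x1) ∧ ¬x0) ∧ ¬x1)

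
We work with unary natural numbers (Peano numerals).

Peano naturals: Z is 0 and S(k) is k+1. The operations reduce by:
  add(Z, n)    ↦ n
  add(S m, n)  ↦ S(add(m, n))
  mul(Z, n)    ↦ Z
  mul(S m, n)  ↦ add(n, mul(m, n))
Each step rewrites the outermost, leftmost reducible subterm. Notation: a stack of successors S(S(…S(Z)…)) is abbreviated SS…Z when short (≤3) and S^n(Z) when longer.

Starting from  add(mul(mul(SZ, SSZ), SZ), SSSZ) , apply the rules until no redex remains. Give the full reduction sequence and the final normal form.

Answer: normal form = S^5(Z)  (in 15 steps)

Reduction:
  start: add(mul(mul(SZ, SSZ), SZ), SSSZ)
  [1] add(mul(add(SSZ, mul(Z, SSZ)), SZ), SSSZ)
  [2] add(mul(S(add(SZ, mul(Z, SSZ))), SZ), SSSZ)
  [3] add(add(SZ, mul(add(SZ, mul(Z, SSZ)), SZ)), SSSZ)
  [4] add(S(add(Z, mul(add(SZ, mul(Z, SSZ)), SZ))), SSSZ)
  [5] S(add(add(Z, mul(add(SZ, mul(Z, SSZ)), SZ)), SSSZ))
  [6] S(add(mul(add(SZ, mul(Z, SSZ)), SZ), SSSZ))
  [7] S(add(mul(S(add(Z, mul(Z, SSZ))), SZ), SSSZ))
  [8] S(add(add(SZ, mul(add(Z, mul(Z, SSZ)), SZ)), SSSZ))
  [9] S(add(S(add(Z, mul(add(Z, mul(Z, SSZ)), SZ))), SSSZ))
  [10] S(S(add(add(Z, mul(add(Z, mul(Z, SSZ)), SZ)), SSSZ)))
  [11] S(S(add(mul(add(Z, mul(Z, SSZ)), SZ), SSSZ)))
  [12] S(S(add(mul(mul(Z, SSZ), SZ), SSSZ)))
  [13] S(S(add(mul(Z, SZ), SSSZ)))
  [14] S(S(add(Z, SSSZ)))
  [15] S^5(Z)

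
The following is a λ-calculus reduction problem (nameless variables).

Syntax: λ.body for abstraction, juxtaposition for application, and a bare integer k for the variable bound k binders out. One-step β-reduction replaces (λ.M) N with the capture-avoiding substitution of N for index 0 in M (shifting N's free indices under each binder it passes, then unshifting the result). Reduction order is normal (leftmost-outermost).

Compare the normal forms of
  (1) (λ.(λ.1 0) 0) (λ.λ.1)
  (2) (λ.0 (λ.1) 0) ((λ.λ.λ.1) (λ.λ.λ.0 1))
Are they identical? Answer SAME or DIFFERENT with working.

Term A:
  start: (λ.(λ.1 0) 0) (λ.λ.1)
  [1] (λ.(λ.λ.1) 0) (λ.λ.1)
  [2] (λ.λ.1) (λ.λ.1)
  [3] λ.λ.λ.1

Term B:
  start: (λ.0 (λ.1) 0) ((λ.λ.λ.1) (λ.λ.λ.0 1))
  [1] (λ.λ.λ.1) (λ.λ.λ.0 1) (λ.(λ.λ.λ.1) (λ.λ.λ.0 1)) ((λ.λ.λ.1) (λ.λ.λ.0 1))
  [2] (λ.λ.1) (λ.(λ.λ.λ.1) (λ.λ.λ.0 1)) ((λ.λ.λ.1) (λ.λ.λ.0 1))
  [3] (λ.λ.(λ.λ.λ.1) (λ.λ.λ.0 1)) ((λ.λ.λ.1) (λ.λ.λ.0 1))
  [4] λ.(λ.λ.λ.1) (λ.λ.λ.0 1)
  [5] λ.λ.λ.1

Answer: SAME — A ⇓ λ.λ.λ.1, B ⇓ λ.λ.λ.1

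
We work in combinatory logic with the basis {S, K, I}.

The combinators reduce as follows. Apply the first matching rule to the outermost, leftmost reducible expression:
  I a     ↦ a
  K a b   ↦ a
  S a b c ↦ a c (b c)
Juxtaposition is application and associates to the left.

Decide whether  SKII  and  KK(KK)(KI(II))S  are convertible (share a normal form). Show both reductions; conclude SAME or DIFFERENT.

Answer: SAME — A ⇓ I, B ⇓ I

Derivation:
Term A:
  start: SKII
  step 1: KI(II)
  step 2: I

Term B:
  start: KK(KK)(KI(II))S
  step 1: K(KI(II))S
  step 2: KI(II)
  step 3: I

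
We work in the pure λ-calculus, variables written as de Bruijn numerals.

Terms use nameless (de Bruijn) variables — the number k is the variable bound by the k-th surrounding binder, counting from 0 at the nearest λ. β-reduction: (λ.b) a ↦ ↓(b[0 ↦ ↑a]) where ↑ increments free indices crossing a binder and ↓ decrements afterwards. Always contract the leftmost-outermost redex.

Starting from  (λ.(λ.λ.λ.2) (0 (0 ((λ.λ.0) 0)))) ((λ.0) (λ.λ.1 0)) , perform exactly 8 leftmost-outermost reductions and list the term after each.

  start: (λ.(λ.λ.λ.2) (0 (0 ((λ.λ.0) 0)))) ((λ.0) (λ.λ.1 0))
  [1] (λ.λ.λ.2) ((λ.0) (λ.λ.1 0) ((λ.0) (λ.λ.1 0) ((λ.λ.0) ((λ.0) (λ.λ.1 0)))))
  [2] λ.λ.(λ.0) (λ.λ.1 0) ((λ.0) (λ.λ.1 0) ((λ.λ.0) ((λ.0) (λ.λ.1 0))))
  [3] λ.λ.(λ.λ.1 0) ((λ.0) (λ.λ.1 0) ((λ.λ.0) ((λ.0) (λ.λ.1 0))))
  [4] λ.λ.λ.(λ.0) (λ.λ.1 0) ((λ.λ.0) ((λ.0) (λ.λ.1 0))) 0
  [5] λ.λ.λ.(λ.λ.1 0) ((λ.λ.0) ((λ.0) (λ.λ.1 0))) 0
  [6] λ.λ.λ.(λ.(λ.λ.0) ((λ.0) (λ.λ.1 0)) 0) 0
  [7] λ.λ.λ.(λ.λ.0) ((λ.0) (λ.λ.1 0)) 0
  [8] λ.λ.λ.(λ.0) 0

Answer: after 8 steps: λ.λ.λ.(λ.0) 0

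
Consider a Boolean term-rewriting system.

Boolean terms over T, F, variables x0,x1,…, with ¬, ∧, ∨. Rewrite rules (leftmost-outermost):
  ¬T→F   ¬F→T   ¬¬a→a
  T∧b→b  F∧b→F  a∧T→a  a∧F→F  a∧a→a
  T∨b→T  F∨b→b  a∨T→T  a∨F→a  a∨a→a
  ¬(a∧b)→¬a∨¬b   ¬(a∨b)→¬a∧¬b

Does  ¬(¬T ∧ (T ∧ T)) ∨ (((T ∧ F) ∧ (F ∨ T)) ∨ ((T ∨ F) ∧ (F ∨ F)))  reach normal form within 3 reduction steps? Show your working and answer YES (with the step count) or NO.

Answer: NO — after 3 steps the term is T ∨ (((T ∧ F) ∧ (F ∨ T)) ∨ ((T ∨ F) ∧ (F ∨ F))), not yet normal

Derivation:
  start: ¬(¬T ∧ (T ∧ T)) ∨ (((T ∧ F) ∧ (F ∨ T)) ∨ ((T ∨ F) ∧ (F ∨ F)))
  [1] (¬¬T ∨ ¬(T ∧ T)) ∨ (((T ∧ F) ∧ (F ∨ T)) ∨ ((T ∨ F) ∧ (F ∨ F)))
  [2] (T ∨ ¬(T ∧ T)) ∨ (((T ∧ F) ∧ (F ∨ T)) ∨ ((T ∨ F) ∧ (F ∨ F)))
  [3] T ∨ (((T ∧ F) ∧ (F ∨ T)) ∨ ((T ∨ F) ∧ (F ∨ F)))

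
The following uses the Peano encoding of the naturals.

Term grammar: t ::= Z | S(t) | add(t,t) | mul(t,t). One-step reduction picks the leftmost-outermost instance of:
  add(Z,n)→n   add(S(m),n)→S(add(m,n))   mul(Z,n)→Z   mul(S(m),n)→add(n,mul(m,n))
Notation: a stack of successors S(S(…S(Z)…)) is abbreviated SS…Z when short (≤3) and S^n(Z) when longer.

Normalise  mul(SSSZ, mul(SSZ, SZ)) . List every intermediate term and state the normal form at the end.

Answer: normal form = S^6(Z)  (in 34 steps)

Derivation:
  start: mul(SSSZ, mul(SSZ, SZ))
  step 1: add(mul(SSZ, SZ), mul(SSZ, mul(SSZ, SZ)))
  step 2: add(add(SZ, mul(SZ, SZ)), mul(SSZ, mul(SSZ, SZ)))
  step 3: add(S(add(Z, mul(SZ, SZ))), mul(SSZ, mul(SSZ, SZ)))
  step 4: S(add(add(Z, mul(SZ, SZ)), mul(SSZ, mul(SSZ, SZ))))
  step 5: S(add(mul(SZ, SZ), mul(SSZ, mul(SSZ, SZ))))
  step 6: S(add(add(SZ, mul(Z, SZ)), mul(SSZ, mul(SSZ, SZ))))
  step 7: S(add(S(add(Z, mul(Z, SZ))), mul(SSZ, mul(SSZ, SZ))))
  step 8: S(S(add(add(Z, mul(Z, SZ)), mul(SSZ, mul(SSZ, SZ)))))
  step 9: S(S(add(mul(Z, SZ), mul(SSZ, mul(SSZ, SZ)))))
  step 10: S(S(add(Z, mul(SSZ, mul(SSZ, SZ)))))
  step 11: S(S(mul(SSZ, mul(SSZ, SZ))))
  step 12: S(S(add(mul(SSZ, SZ), mul(SZ, mul(SSZ, SZ)))))
  step 13: S(S(add(add(SZ, mul(SZ, SZ)), mul(SZ, mul(SSZ, SZ)))))
  step 14: S(S(add(S(add(Z, mul(SZ, SZ))), mul(SZ, mul(SSZ, SZ)))))
  step 15: S(S(S(add(add(Z, mul(SZ, SZ)), mul(SZ, mul(SSZ, SZ))))))
  step 16: S(S(S(add(mul(SZ, SZ), mul(SZ, mul(SSZ, SZ))))))
  step 17: S(S(S(add(add(SZ, mul(Z, SZ)), mul(SZ, mul(SSZ, SZ))))))
  step 18: S(S(S(add(S(add(Z, mul(Z, SZ))), mul(SZ, mul(SSZ, SZ))))))
  step 19: S(S(S(S(add(add(Z, mul(Z, SZ)), mul(SZ, mul(SSZ, SZ)))))))
  step 20: S(S(S(S(add(mul(Z, SZ), mul(SZ, mul(SSZ, SZ)))))))
  step 21: S(S(S(S(add(Z, mul(SZ, mul(SSZ, SZ)))))))
  step 22: S(S(S(S(mul(SZ, mul(SSZ, SZ))))))
  step 23: S(S(S(S(add(mul(SSZ, SZ), mul(Z, mul(SSZ, SZ)))))))
  step 24: S(S(S(S(add(add(SZ, mul(SZ, SZ)), mul(Z, mul(SSZ, SZ)))))))
  step 25: S(S(S(S(add(S(add(Z, mul(SZ, SZ))), mul(Z, mul(SSZ, SZ)))))))
  step 26: S(S(S(S(S(add(add(Z, mul(SZ, SZ)), mul(Z, mul(SSZ, SZ))))))))
  step 27: S(S(S(S(S(add(mul(SZ, SZ), mul(Z, mul(SSZ, SZ))))))))
  step 28: S(S(S(S(S(add(add(SZ, mul(Z, SZ)), mul(Z, mul(SSZ, SZ))))))))
  step 29: S(S(S(S(S(add(S(add(Z, mul(Z, SZ))), mul(Z, mul(SSZ, SZ))))))))
  step 30: S(S(S(S(S(S(add(add(Z, mul(Z, SZ)), mul(Z, mul(SSZ, SZ)))))))))
  step 31: S(S(S(S(S(S(add(mul(Z, SZ), mul(Z, mul(SSZ, SZ)))))))))
  step 32: S(S(S(S(S(S(add(Z, mul(Z, mul(SSZ, SZ)))))))))
  step 33: S(S(S(S(S(S(mul(Z, mul(SSZ, SZ))))))))
  step 34: S^6(Z)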